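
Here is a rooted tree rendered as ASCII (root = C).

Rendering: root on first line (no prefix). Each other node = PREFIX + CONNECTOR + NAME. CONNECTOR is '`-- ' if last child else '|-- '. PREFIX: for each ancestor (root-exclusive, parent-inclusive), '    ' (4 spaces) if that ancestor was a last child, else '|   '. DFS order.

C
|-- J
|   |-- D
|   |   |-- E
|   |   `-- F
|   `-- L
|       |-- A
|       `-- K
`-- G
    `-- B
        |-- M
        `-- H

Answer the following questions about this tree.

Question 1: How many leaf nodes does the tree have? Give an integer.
Answer: 6

Derivation:
Leaves (nodes with no children): A, E, F, H, K, M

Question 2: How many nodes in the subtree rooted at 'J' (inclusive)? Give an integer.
Subtree rooted at J contains: A, D, E, F, J, K, L
Count = 7

Answer: 7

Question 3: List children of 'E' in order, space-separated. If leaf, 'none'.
Node E's children (from adjacency): (leaf)

Answer: none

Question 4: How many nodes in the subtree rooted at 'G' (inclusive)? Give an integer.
Subtree rooted at G contains: B, G, H, M
Count = 4

Answer: 4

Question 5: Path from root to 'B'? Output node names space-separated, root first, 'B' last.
Walk down from root: C -> G -> B

Answer: C G B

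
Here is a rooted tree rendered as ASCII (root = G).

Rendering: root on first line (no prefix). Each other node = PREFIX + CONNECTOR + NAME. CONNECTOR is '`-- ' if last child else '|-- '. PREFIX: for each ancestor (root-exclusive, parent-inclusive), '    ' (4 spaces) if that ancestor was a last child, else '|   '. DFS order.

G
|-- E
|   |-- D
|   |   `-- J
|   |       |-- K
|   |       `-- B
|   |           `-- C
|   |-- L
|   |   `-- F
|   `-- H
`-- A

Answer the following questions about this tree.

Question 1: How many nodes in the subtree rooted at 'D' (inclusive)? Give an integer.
Answer: 5

Derivation:
Subtree rooted at D contains: B, C, D, J, K
Count = 5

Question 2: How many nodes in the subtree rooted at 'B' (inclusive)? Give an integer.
Answer: 2

Derivation:
Subtree rooted at B contains: B, C
Count = 2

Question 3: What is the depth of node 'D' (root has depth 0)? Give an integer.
Answer: 2

Derivation:
Path from root to D: G -> E -> D
Depth = number of edges = 2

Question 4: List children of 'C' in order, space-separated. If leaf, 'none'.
Node C's children (from adjacency): (leaf)

Answer: none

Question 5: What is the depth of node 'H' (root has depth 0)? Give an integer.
Path from root to H: G -> E -> H
Depth = number of edges = 2

Answer: 2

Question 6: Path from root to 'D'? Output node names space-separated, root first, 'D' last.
Walk down from root: G -> E -> D

Answer: G E D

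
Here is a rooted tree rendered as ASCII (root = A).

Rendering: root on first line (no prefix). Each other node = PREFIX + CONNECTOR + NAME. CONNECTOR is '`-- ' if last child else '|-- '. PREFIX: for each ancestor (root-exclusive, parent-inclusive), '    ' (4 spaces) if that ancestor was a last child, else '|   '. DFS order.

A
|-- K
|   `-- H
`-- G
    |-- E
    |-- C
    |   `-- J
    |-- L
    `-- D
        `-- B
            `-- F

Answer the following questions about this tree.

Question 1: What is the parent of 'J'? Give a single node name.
Answer: C

Derivation:
Scan adjacency: J appears as child of C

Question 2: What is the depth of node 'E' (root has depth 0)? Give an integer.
Path from root to E: A -> G -> E
Depth = number of edges = 2

Answer: 2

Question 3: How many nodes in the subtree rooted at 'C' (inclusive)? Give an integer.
Subtree rooted at C contains: C, J
Count = 2

Answer: 2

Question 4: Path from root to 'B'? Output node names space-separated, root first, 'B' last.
Walk down from root: A -> G -> D -> B

Answer: A G D B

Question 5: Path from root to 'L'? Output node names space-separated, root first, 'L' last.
Answer: A G L

Derivation:
Walk down from root: A -> G -> L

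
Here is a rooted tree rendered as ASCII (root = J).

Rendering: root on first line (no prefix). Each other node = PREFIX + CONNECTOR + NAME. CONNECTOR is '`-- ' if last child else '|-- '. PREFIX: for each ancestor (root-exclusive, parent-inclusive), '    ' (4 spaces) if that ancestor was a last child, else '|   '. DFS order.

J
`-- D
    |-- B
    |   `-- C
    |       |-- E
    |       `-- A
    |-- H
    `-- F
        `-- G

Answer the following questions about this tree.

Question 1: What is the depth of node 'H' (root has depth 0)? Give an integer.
Answer: 2

Derivation:
Path from root to H: J -> D -> H
Depth = number of edges = 2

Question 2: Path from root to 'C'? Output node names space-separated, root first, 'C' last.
Walk down from root: J -> D -> B -> C

Answer: J D B C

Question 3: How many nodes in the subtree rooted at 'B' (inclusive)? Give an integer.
Subtree rooted at B contains: A, B, C, E
Count = 4

Answer: 4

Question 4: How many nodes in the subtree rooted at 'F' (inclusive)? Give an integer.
Subtree rooted at F contains: F, G
Count = 2

Answer: 2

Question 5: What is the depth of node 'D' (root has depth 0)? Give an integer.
Path from root to D: J -> D
Depth = number of edges = 1

Answer: 1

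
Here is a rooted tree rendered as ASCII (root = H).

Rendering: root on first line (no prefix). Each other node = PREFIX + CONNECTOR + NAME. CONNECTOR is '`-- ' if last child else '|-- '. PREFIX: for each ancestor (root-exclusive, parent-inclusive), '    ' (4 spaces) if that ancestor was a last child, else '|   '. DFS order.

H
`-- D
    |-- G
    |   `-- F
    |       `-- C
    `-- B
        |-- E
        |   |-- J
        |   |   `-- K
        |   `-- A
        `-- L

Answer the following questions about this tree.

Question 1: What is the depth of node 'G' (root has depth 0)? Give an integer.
Answer: 2

Derivation:
Path from root to G: H -> D -> G
Depth = number of edges = 2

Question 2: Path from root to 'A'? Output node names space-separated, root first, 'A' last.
Answer: H D B E A

Derivation:
Walk down from root: H -> D -> B -> E -> A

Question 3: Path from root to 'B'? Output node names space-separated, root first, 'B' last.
Answer: H D B

Derivation:
Walk down from root: H -> D -> B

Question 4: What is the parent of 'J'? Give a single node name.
Scan adjacency: J appears as child of E

Answer: E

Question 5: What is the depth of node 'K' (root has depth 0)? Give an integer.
Answer: 5

Derivation:
Path from root to K: H -> D -> B -> E -> J -> K
Depth = number of edges = 5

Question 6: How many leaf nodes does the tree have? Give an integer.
Answer: 4

Derivation:
Leaves (nodes with no children): A, C, K, L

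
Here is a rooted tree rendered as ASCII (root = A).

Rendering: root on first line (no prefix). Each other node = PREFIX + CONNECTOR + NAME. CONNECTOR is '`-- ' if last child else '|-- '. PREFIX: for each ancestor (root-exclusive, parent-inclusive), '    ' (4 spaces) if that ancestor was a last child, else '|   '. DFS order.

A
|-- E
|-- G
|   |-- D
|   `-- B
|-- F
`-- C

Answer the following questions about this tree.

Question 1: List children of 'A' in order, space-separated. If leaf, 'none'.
Node A's children (from adjacency): E, G, F, C

Answer: E G F C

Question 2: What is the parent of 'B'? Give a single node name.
Scan adjacency: B appears as child of G

Answer: G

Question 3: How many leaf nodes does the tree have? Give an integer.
Answer: 5

Derivation:
Leaves (nodes with no children): B, C, D, E, F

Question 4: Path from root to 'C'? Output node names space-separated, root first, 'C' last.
Walk down from root: A -> C

Answer: A C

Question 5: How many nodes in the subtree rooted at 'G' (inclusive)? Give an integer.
Answer: 3

Derivation:
Subtree rooted at G contains: B, D, G
Count = 3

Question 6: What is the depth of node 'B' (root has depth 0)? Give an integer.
Answer: 2

Derivation:
Path from root to B: A -> G -> B
Depth = number of edges = 2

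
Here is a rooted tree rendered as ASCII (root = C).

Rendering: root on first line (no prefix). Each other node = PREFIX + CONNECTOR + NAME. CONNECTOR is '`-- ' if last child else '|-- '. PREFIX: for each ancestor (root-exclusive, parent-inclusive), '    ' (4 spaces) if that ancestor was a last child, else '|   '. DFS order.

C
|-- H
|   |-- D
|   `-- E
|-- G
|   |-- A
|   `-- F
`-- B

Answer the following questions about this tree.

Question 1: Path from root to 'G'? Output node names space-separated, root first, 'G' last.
Answer: C G

Derivation:
Walk down from root: C -> G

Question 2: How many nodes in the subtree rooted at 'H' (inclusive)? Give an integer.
Answer: 3

Derivation:
Subtree rooted at H contains: D, E, H
Count = 3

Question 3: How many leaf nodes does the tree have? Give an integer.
Answer: 5

Derivation:
Leaves (nodes with no children): A, B, D, E, F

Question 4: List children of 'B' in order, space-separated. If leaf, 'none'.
Answer: none

Derivation:
Node B's children (from adjacency): (leaf)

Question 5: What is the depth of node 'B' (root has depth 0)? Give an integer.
Path from root to B: C -> B
Depth = number of edges = 1

Answer: 1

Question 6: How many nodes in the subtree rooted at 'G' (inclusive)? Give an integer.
Subtree rooted at G contains: A, F, G
Count = 3

Answer: 3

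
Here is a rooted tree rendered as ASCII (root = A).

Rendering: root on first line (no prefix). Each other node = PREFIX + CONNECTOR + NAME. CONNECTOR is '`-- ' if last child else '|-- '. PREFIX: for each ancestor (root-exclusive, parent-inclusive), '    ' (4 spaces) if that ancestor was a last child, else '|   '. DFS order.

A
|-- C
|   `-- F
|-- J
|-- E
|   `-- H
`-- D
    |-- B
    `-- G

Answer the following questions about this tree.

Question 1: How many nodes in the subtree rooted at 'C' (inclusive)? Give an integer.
Answer: 2

Derivation:
Subtree rooted at C contains: C, F
Count = 2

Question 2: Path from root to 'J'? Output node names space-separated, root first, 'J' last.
Walk down from root: A -> J

Answer: A J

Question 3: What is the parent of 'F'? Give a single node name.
Scan adjacency: F appears as child of C

Answer: C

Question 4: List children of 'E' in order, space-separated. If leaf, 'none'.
Answer: H

Derivation:
Node E's children (from adjacency): H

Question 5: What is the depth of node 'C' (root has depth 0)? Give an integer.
Path from root to C: A -> C
Depth = number of edges = 1

Answer: 1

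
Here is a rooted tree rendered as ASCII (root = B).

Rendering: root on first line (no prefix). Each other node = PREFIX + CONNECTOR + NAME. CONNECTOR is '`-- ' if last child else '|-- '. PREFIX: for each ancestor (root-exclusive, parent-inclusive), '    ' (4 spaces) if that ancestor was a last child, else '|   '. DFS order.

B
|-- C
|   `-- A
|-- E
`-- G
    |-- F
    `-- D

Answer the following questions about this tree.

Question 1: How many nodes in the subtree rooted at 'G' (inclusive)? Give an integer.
Answer: 3

Derivation:
Subtree rooted at G contains: D, F, G
Count = 3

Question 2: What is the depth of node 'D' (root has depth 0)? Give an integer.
Answer: 2

Derivation:
Path from root to D: B -> G -> D
Depth = number of edges = 2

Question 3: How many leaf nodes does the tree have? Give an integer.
Answer: 4

Derivation:
Leaves (nodes with no children): A, D, E, F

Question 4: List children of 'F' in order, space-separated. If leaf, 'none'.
Node F's children (from adjacency): (leaf)

Answer: none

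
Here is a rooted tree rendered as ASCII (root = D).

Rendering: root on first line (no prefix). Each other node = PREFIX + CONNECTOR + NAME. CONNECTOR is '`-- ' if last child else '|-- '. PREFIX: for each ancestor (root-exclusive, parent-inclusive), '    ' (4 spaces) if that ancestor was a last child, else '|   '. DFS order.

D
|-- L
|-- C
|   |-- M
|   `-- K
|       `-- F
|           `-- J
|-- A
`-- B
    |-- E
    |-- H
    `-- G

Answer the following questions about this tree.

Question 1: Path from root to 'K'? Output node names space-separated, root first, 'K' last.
Walk down from root: D -> C -> K

Answer: D C K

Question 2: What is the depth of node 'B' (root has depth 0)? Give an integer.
Path from root to B: D -> B
Depth = number of edges = 1

Answer: 1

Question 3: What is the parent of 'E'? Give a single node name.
Scan adjacency: E appears as child of B

Answer: B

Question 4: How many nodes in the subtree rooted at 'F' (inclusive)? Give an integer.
Answer: 2

Derivation:
Subtree rooted at F contains: F, J
Count = 2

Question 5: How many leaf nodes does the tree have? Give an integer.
Leaves (nodes with no children): A, E, G, H, J, L, M

Answer: 7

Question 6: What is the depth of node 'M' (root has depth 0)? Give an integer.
Answer: 2

Derivation:
Path from root to M: D -> C -> M
Depth = number of edges = 2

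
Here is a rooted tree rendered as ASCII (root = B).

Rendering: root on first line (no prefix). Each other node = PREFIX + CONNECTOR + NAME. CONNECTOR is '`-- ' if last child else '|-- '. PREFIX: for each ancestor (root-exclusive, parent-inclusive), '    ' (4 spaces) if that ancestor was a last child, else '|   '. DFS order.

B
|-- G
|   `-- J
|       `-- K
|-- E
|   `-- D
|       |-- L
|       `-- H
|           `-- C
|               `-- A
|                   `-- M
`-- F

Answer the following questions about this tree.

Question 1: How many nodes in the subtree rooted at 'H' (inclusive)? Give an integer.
Subtree rooted at H contains: A, C, H, M
Count = 4

Answer: 4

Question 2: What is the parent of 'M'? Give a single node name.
Scan adjacency: M appears as child of A

Answer: A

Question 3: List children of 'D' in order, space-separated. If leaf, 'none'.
Node D's children (from adjacency): L, H

Answer: L H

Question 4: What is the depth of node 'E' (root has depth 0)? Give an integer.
Answer: 1

Derivation:
Path from root to E: B -> E
Depth = number of edges = 1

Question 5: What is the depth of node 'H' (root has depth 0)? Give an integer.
Answer: 3

Derivation:
Path from root to H: B -> E -> D -> H
Depth = number of edges = 3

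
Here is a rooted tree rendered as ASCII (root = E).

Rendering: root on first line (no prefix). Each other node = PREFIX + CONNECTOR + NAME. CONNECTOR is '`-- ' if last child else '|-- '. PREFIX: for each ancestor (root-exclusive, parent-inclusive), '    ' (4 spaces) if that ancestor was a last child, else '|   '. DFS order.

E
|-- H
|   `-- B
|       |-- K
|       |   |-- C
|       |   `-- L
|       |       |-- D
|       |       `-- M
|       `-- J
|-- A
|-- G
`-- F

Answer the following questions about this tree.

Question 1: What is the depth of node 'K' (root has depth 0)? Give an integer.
Answer: 3

Derivation:
Path from root to K: E -> H -> B -> K
Depth = number of edges = 3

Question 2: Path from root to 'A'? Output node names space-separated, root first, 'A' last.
Walk down from root: E -> A

Answer: E A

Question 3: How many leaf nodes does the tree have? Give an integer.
Answer: 7

Derivation:
Leaves (nodes with no children): A, C, D, F, G, J, M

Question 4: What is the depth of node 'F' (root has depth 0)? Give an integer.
Answer: 1

Derivation:
Path from root to F: E -> F
Depth = number of edges = 1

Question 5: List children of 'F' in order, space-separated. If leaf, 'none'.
Answer: none

Derivation:
Node F's children (from adjacency): (leaf)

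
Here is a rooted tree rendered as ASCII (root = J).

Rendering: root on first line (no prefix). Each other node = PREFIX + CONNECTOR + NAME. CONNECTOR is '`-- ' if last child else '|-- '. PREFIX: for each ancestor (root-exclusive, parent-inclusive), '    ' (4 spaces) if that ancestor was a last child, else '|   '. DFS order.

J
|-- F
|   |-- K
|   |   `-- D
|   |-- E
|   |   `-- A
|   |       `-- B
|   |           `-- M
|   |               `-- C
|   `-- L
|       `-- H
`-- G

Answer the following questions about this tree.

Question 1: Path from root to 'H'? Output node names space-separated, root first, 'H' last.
Answer: J F L H

Derivation:
Walk down from root: J -> F -> L -> H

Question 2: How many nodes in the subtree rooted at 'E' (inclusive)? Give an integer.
Answer: 5

Derivation:
Subtree rooted at E contains: A, B, C, E, M
Count = 5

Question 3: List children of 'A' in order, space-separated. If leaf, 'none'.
Node A's children (from adjacency): B

Answer: B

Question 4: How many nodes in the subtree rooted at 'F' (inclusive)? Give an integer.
Subtree rooted at F contains: A, B, C, D, E, F, H, K, L, M
Count = 10

Answer: 10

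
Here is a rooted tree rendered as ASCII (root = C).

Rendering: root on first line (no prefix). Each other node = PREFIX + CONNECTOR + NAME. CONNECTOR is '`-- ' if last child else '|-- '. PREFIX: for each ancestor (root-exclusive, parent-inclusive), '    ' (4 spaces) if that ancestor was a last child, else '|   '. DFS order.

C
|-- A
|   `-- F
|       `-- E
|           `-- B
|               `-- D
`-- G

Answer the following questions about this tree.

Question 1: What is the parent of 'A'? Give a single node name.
Scan adjacency: A appears as child of C

Answer: C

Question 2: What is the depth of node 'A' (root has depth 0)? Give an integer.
Answer: 1

Derivation:
Path from root to A: C -> A
Depth = number of edges = 1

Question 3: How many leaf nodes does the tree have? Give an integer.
Answer: 2

Derivation:
Leaves (nodes with no children): D, G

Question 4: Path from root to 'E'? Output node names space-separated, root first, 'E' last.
Answer: C A F E

Derivation:
Walk down from root: C -> A -> F -> E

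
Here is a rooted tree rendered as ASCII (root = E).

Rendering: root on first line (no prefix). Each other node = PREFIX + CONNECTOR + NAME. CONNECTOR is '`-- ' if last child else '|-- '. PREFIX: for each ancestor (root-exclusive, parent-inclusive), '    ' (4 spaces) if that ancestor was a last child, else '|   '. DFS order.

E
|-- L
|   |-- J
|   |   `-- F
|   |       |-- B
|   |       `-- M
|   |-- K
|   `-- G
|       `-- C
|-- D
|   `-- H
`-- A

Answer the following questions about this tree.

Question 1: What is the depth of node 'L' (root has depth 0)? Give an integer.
Path from root to L: E -> L
Depth = number of edges = 1

Answer: 1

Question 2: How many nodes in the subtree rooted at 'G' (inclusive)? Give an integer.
Subtree rooted at G contains: C, G
Count = 2

Answer: 2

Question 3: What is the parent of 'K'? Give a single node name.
Answer: L

Derivation:
Scan adjacency: K appears as child of L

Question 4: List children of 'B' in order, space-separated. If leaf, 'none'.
Answer: none

Derivation:
Node B's children (from adjacency): (leaf)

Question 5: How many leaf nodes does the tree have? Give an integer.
Leaves (nodes with no children): A, B, C, H, K, M

Answer: 6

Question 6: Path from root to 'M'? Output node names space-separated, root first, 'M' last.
Walk down from root: E -> L -> J -> F -> M

Answer: E L J F M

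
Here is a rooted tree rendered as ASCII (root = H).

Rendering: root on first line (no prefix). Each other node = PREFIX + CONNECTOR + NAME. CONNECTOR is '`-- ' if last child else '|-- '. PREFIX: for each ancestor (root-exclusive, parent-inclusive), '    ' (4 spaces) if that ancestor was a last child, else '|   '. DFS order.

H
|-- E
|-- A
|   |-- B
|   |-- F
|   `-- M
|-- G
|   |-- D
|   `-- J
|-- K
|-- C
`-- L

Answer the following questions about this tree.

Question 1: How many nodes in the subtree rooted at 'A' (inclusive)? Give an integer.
Subtree rooted at A contains: A, B, F, M
Count = 4

Answer: 4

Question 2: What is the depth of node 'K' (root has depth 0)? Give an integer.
Path from root to K: H -> K
Depth = number of edges = 1

Answer: 1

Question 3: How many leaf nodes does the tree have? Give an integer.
Answer: 9

Derivation:
Leaves (nodes with no children): B, C, D, E, F, J, K, L, M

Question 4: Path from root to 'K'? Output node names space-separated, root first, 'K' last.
Answer: H K

Derivation:
Walk down from root: H -> K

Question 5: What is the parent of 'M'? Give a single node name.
Scan adjacency: M appears as child of A

Answer: A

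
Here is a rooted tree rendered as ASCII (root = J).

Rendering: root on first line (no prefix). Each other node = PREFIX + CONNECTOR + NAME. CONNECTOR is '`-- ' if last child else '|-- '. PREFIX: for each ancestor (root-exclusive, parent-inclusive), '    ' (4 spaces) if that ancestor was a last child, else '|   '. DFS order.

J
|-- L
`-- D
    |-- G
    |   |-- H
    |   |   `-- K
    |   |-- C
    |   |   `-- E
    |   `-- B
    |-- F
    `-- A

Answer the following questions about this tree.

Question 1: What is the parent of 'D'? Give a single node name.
Scan adjacency: D appears as child of J

Answer: J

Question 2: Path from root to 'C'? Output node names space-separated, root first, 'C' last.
Answer: J D G C

Derivation:
Walk down from root: J -> D -> G -> C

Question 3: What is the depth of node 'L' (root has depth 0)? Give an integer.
Path from root to L: J -> L
Depth = number of edges = 1

Answer: 1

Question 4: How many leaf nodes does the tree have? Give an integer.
Leaves (nodes with no children): A, B, E, F, K, L

Answer: 6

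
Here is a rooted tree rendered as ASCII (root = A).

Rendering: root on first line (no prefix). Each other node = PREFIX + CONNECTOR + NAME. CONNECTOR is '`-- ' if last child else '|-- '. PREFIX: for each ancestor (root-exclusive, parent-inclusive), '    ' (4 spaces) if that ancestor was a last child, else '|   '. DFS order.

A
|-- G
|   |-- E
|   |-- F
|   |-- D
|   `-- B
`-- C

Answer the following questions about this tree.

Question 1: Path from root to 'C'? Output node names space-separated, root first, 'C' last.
Answer: A C

Derivation:
Walk down from root: A -> C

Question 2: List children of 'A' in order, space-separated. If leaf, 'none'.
Node A's children (from adjacency): G, C

Answer: G C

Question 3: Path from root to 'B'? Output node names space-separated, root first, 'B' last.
Answer: A G B

Derivation:
Walk down from root: A -> G -> B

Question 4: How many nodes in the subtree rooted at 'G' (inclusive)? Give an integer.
Answer: 5

Derivation:
Subtree rooted at G contains: B, D, E, F, G
Count = 5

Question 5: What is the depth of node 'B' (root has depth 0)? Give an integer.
Answer: 2

Derivation:
Path from root to B: A -> G -> B
Depth = number of edges = 2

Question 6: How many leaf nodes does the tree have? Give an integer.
Answer: 5

Derivation:
Leaves (nodes with no children): B, C, D, E, F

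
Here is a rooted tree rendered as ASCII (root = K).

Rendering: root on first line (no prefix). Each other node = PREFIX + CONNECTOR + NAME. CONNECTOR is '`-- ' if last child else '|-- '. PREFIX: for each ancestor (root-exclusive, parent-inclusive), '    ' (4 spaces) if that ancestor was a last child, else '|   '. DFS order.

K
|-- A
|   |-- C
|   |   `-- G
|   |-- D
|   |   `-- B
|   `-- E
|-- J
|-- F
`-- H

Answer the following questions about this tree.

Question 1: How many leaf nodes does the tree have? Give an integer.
Leaves (nodes with no children): B, E, F, G, H, J

Answer: 6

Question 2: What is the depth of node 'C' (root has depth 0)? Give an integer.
Answer: 2

Derivation:
Path from root to C: K -> A -> C
Depth = number of edges = 2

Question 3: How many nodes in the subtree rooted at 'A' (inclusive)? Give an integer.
Answer: 6

Derivation:
Subtree rooted at A contains: A, B, C, D, E, G
Count = 6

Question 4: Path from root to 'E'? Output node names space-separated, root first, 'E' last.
Walk down from root: K -> A -> E

Answer: K A E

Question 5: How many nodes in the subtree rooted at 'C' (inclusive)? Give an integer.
Subtree rooted at C contains: C, G
Count = 2

Answer: 2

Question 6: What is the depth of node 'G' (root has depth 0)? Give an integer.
Path from root to G: K -> A -> C -> G
Depth = number of edges = 3

Answer: 3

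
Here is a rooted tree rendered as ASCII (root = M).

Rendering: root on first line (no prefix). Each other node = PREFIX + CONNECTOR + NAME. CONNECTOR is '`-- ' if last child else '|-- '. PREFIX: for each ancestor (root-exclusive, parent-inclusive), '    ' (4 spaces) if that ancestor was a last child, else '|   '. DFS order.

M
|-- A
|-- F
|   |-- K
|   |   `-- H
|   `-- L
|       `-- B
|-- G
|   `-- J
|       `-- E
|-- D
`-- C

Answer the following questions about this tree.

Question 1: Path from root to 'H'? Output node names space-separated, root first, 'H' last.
Walk down from root: M -> F -> K -> H

Answer: M F K H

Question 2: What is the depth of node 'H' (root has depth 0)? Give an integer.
Answer: 3

Derivation:
Path from root to H: M -> F -> K -> H
Depth = number of edges = 3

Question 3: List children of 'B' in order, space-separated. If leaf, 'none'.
Node B's children (from adjacency): (leaf)

Answer: none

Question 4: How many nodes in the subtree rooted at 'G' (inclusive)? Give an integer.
Subtree rooted at G contains: E, G, J
Count = 3

Answer: 3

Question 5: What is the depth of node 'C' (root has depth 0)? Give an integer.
Answer: 1

Derivation:
Path from root to C: M -> C
Depth = number of edges = 1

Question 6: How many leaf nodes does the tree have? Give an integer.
Leaves (nodes with no children): A, B, C, D, E, H

Answer: 6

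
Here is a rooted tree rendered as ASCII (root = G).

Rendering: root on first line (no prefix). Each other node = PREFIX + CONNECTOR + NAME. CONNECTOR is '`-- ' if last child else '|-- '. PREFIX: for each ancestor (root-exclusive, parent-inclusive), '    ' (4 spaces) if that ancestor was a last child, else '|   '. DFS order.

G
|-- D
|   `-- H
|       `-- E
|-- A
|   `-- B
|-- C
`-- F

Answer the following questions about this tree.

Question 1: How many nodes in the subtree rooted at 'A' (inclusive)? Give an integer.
Answer: 2

Derivation:
Subtree rooted at A contains: A, B
Count = 2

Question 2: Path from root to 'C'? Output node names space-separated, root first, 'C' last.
Walk down from root: G -> C

Answer: G C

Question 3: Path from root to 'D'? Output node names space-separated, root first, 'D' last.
Answer: G D

Derivation:
Walk down from root: G -> D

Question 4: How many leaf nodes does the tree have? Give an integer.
Answer: 4

Derivation:
Leaves (nodes with no children): B, C, E, F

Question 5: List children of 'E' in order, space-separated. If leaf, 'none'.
Node E's children (from adjacency): (leaf)

Answer: none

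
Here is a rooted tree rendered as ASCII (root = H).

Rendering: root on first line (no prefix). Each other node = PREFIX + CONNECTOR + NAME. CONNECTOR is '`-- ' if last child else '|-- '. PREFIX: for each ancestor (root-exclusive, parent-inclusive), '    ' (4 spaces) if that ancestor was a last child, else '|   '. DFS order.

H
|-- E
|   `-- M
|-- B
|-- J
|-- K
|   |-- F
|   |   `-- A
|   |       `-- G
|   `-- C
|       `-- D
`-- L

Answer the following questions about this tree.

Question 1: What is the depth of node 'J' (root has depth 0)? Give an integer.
Answer: 1

Derivation:
Path from root to J: H -> J
Depth = number of edges = 1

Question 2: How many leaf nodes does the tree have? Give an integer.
Answer: 6

Derivation:
Leaves (nodes with no children): B, D, G, J, L, M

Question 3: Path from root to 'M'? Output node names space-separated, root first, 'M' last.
Answer: H E M

Derivation:
Walk down from root: H -> E -> M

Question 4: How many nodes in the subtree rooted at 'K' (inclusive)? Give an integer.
Answer: 6

Derivation:
Subtree rooted at K contains: A, C, D, F, G, K
Count = 6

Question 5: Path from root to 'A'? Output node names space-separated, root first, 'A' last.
Walk down from root: H -> K -> F -> A

Answer: H K F A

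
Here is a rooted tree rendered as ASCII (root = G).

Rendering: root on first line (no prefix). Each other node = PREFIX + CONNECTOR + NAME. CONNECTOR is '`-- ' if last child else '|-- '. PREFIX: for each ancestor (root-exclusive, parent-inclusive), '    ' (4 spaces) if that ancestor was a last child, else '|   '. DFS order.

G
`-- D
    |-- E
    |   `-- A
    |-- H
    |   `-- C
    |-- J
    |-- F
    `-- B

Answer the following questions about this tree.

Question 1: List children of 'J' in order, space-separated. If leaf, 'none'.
Node J's children (from adjacency): (leaf)

Answer: none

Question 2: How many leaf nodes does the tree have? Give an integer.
Answer: 5

Derivation:
Leaves (nodes with no children): A, B, C, F, J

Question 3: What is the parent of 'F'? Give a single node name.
Scan adjacency: F appears as child of D

Answer: D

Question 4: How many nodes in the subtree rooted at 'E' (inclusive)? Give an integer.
Subtree rooted at E contains: A, E
Count = 2

Answer: 2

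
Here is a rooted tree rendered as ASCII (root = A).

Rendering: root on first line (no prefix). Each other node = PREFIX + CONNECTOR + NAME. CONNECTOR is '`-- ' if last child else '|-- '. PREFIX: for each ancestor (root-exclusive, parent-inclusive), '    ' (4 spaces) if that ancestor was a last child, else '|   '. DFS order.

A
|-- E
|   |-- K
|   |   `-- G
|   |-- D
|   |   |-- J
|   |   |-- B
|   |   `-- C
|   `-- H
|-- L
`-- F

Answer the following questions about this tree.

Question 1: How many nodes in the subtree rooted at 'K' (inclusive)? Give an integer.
Answer: 2

Derivation:
Subtree rooted at K contains: G, K
Count = 2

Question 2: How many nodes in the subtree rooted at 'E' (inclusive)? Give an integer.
Subtree rooted at E contains: B, C, D, E, G, H, J, K
Count = 8

Answer: 8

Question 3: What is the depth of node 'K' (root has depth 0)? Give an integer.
Answer: 2

Derivation:
Path from root to K: A -> E -> K
Depth = number of edges = 2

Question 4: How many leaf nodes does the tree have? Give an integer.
Answer: 7

Derivation:
Leaves (nodes with no children): B, C, F, G, H, J, L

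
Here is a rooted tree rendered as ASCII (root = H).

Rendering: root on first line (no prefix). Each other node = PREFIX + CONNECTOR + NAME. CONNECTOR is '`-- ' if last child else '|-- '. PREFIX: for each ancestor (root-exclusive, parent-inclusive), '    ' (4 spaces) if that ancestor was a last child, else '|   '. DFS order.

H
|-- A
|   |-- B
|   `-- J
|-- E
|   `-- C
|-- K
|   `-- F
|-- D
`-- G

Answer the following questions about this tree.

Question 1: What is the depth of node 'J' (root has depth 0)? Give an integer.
Answer: 2

Derivation:
Path from root to J: H -> A -> J
Depth = number of edges = 2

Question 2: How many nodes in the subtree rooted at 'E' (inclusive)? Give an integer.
Answer: 2

Derivation:
Subtree rooted at E contains: C, E
Count = 2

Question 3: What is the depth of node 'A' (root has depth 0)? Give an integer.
Path from root to A: H -> A
Depth = number of edges = 1

Answer: 1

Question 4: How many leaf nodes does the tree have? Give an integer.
Leaves (nodes with no children): B, C, D, F, G, J

Answer: 6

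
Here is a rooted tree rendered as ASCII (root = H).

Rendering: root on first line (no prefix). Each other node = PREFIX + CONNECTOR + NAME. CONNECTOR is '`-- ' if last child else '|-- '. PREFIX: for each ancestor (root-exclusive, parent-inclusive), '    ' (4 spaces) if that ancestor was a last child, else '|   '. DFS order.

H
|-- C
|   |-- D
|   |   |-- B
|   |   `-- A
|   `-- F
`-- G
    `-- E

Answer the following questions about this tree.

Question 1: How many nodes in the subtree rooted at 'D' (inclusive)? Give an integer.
Answer: 3

Derivation:
Subtree rooted at D contains: A, B, D
Count = 3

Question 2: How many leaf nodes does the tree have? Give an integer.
Answer: 4

Derivation:
Leaves (nodes with no children): A, B, E, F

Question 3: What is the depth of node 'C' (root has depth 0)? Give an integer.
Path from root to C: H -> C
Depth = number of edges = 1

Answer: 1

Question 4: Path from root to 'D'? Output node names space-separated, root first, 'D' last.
Walk down from root: H -> C -> D

Answer: H C D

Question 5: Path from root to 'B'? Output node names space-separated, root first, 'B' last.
Answer: H C D B

Derivation:
Walk down from root: H -> C -> D -> B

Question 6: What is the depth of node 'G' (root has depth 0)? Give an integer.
Path from root to G: H -> G
Depth = number of edges = 1

Answer: 1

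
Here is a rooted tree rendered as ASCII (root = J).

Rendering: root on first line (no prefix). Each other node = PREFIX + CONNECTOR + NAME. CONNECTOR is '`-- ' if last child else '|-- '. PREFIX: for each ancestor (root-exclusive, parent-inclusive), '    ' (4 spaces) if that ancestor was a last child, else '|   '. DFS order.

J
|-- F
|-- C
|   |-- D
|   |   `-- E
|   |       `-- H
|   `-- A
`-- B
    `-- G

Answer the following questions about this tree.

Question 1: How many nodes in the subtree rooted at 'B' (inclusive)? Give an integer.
Subtree rooted at B contains: B, G
Count = 2

Answer: 2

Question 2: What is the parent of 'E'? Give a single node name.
Scan adjacency: E appears as child of D

Answer: D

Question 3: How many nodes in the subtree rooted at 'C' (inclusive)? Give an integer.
Subtree rooted at C contains: A, C, D, E, H
Count = 5

Answer: 5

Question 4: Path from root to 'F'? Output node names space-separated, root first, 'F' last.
Walk down from root: J -> F

Answer: J F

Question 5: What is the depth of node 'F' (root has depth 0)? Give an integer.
Path from root to F: J -> F
Depth = number of edges = 1

Answer: 1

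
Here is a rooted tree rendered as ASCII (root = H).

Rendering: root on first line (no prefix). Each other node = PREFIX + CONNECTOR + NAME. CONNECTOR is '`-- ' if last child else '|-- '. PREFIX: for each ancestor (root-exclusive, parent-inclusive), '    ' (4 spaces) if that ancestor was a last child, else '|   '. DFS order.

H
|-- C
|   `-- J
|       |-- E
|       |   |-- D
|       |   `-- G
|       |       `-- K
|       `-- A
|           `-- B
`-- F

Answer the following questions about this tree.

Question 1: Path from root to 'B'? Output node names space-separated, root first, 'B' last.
Walk down from root: H -> C -> J -> A -> B

Answer: H C J A B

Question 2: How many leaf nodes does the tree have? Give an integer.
Answer: 4

Derivation:
Leaves (nodes with no children): B, D, F, K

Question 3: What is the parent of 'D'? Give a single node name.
Scan adjacency: D appears as child of E

Answer: E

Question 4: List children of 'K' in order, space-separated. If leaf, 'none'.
Answer: none

Derivation:
Node K's children (from adjacency): (leaf)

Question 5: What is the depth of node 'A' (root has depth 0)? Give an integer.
Path from root to A: H -> C -> J -> A
Depth = number of edges = 3

Answer: 3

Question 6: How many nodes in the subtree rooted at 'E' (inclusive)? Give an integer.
Answer: 4

Derivation:
Subtree rooted at E contains: D, E, G, K
Count = 4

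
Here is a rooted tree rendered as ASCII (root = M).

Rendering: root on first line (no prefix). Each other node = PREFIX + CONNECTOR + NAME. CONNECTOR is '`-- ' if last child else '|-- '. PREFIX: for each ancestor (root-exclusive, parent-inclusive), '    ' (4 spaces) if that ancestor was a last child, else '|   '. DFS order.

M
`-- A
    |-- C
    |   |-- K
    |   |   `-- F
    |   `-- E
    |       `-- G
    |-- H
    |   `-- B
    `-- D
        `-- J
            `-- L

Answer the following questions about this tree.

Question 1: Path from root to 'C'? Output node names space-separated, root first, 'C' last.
Answer: M A C

Derivation:
Walk down from root: M -> A -> C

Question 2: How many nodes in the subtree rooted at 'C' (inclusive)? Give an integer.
Answer: 5

Derivation:
Subtree rooted at C contains: C, E, F, G, K
Count = 5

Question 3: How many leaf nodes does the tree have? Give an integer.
Answer: 4

Derivation:
Leaves (nodes with no children): B, F, G, L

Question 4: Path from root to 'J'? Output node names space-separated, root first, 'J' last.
Walk down from root: M -> A -> D -> J

Answer: M A D J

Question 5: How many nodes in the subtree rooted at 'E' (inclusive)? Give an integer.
Subtree rooted at E contains: E, G
Count = 2

Answer: 2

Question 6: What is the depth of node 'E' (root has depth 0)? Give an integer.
Answer: 3

Derivation:
Path from root to E: M -> A -> C -> E
Depth = number of edges = 3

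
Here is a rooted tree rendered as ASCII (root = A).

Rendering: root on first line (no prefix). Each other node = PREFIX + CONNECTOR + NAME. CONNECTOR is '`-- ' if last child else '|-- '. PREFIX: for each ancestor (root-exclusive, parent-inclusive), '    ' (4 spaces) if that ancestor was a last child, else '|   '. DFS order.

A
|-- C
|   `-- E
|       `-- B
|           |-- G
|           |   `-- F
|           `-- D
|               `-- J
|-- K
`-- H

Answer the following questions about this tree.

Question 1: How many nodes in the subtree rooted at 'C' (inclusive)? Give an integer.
Subtree rooted at C contains: B, C, D, E, F, G, J
Count = 7

Answer: 7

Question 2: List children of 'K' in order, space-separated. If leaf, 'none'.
Answer: none

Derivation:
Node K's children (from adjacency): (leaf)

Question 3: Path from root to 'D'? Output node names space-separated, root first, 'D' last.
Walk down from root: A -> C -> E -> B -> D

Answer: A C E B D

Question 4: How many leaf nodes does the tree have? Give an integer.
Answer: 4

Derivation:
Leaves (nodes with no children): F, H, J, K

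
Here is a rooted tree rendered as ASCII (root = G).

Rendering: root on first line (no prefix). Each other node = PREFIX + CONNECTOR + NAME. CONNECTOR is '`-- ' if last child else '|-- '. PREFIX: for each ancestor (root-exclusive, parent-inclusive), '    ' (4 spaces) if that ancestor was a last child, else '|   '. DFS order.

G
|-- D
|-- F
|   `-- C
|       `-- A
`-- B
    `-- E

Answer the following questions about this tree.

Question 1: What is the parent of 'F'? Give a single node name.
Scan adjacency: F appears as child of G

Answer: G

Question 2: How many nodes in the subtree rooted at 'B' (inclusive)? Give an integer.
Answer: 2

Derivation:
Subtree rooted at B contains: B, E
Count = 2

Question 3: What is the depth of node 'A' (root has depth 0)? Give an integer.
Path from root to A: G -> F -> C -> A
Depth = number of edges = 3

Answer: 3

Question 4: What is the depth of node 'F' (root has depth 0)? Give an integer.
Path from root to F: G -> F
Depth = number of edges = 1

Answer: 1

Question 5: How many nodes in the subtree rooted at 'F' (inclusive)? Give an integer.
Subtree rooted at F contains: A, C, F
Count = 3

Answer: 3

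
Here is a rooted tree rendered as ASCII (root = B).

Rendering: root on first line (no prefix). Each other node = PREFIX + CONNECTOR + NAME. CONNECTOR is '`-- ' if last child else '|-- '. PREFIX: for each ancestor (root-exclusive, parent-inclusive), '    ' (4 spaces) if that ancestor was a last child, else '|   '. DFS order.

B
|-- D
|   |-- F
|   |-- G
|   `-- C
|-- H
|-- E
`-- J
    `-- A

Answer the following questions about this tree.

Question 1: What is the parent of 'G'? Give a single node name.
Answer: D

Derivation:
Scan adjacency: G appears as child of D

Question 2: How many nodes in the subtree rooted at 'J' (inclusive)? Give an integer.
Subtree rooted at J contains: A, J
Count = 2

Answer: 2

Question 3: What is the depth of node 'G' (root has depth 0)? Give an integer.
Path from root to G: B -> D -> G
Depth = number of edges = 2

Answer: 2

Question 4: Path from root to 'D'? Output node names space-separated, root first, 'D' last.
Answer: B D

Derivation:
Walk down from root: B -> D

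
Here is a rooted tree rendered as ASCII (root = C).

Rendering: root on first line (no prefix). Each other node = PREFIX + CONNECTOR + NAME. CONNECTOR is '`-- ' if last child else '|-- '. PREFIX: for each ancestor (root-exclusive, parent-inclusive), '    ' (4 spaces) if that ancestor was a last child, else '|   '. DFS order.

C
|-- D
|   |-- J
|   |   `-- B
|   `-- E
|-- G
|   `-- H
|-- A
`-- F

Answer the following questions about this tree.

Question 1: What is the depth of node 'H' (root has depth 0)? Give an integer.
Path from root to H: C -> G -> H
Depth = number of edges = 2

Answer: 2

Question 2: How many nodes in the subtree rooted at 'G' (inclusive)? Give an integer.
Answer: 2

Derivation:
Subtree rooted at G contains: G, H
Count = 2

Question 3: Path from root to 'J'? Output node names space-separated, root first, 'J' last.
Walk down from root: C -> D -> J

Answer: C D J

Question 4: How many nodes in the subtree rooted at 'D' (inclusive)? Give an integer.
Subtree rooted at D contains: B, D, E, J
Count = 4

Answer: 4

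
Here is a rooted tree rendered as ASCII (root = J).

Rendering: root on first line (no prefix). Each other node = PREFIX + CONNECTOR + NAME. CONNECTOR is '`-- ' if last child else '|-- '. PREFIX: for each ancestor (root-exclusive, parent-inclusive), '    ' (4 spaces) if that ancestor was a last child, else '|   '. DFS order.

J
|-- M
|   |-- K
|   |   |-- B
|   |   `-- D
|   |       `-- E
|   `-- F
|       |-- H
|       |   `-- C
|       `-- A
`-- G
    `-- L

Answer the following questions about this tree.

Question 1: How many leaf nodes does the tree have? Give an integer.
Leaves (nodes with no children): A, B, C, E, L

Answer: 5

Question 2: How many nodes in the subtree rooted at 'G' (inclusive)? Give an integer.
Subtree rooted at G contains: G, L
Count = 2

Answer: 2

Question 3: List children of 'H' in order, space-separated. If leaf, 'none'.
Answer: C

Derivation:
Node H's children (from adjacency): C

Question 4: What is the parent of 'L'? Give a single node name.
Answer: G

Derivation:
Scan adjacency: L appears as child of G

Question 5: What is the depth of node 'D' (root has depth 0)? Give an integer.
Path from root to D: J -> M -> K -> D
Depth = number of edges = 3

Answer: 3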